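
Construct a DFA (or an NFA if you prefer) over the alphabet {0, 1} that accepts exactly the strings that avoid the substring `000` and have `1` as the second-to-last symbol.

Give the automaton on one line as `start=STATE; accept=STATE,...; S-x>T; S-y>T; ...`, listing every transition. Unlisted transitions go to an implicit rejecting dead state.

Handle the two conditions separately and then intersect. One (4 states) tracks partial matches of the forbidden pattern `000`; the other (7 states) tracks the last 2 symbols read. Each combined state is a pair, one component from each; accept when both components accept. Minimizing collapses redundant product states.
7 states suffice.
        0   1  
>  S0   S1  S2 
   S1   S3  S2 
   S2   S4  S5 
   S3   S6  S2 
 * S4   S3  S2 
 * S5   S4  S5 
   S6   S6  S6 
(> = start, * = accepting)

start=S0; accept=S4,S5; S0-0>S1; S0-1>S2; S1-0>S3; S1-1>S2; S2-0>S4; S2-1>S5; S3-0>S6; S3-1>S2; S4-0>S3; S4-1>S2; S5-0>S4; S5-1>S5; S6-0>S6; S6-1>S6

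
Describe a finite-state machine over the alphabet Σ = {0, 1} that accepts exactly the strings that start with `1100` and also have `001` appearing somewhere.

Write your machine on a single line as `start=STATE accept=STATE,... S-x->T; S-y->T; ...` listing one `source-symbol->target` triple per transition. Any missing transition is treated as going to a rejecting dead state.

start=A; accept=G; A-0->B; A-1->C; B-0->B; B-1->B; C-0->B; C-1->D; D-0->E; D-1->B; E-0->F; E-1->B; F-0->F; F-1->G; G-0->G; G-1->G

Handle the two conditions separately and then intersect. One (6 states) tracks whether the input so far still matches the prefix `1100`; the other (4 states) tracks whether and how much of `001` has been seen. Each combined state is a pair, one component from each; accept when both components accept. After merging equivalent states the machine shrinks.
       0  1 
>  A   B  C 
   B   B  B 
   C   B  D 
   D   E  B 
   E   F  B 
   F   F  G 
 * G   G  G 
(> = start, * = accepting)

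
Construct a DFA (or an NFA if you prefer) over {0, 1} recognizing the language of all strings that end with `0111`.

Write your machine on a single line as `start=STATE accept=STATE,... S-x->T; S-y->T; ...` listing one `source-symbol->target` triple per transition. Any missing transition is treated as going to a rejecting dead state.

start=q0; accept=q4; q0-0->q1; q0-1->q0; q1-0->q1; q1-1->q2; q2-0->q1; q2-1->q3; q3-0->q1; q3-1->q4; q4-0->q1; q4-1->q0

Remember how much of `0111` the current input suffix matches. State q0 means no match yet; q1 means the last symbol is `0`; q2 means the last 2 symbols are `01`; q3 means the last 3 symbols are `011`; q4 means the last 4 symbols are `0111`. Only q4 accepts. On a mismatch, fall back to the longest proper suffix that is still a prefix of `0111`.
5 states suffice.
        0   1  
>  q0   q1  q0 
   q1   q1  q2 
   q2   q1  q3 
   q3   q1  q4 
 * q4   q1  q0 
(> = start, * = accepting)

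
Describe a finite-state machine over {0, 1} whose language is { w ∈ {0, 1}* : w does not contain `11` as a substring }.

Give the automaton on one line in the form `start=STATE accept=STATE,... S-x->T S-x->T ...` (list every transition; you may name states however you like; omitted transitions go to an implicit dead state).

start=s0 accept=s0,s1 s0-0->s0 s0-1->s1 s1-0->s0 s1-1->s2 s2-0->s2 s2-1->s2

This is the complement of 'contains `11`'. Use the same substring-matching states — s0 through s2 holding how much of `11` has just been matched — but flip the accepting set: everything except the trap s2 accepts.
        0   1  
>* s0   s0  s1 
 * s1   s0  s2 
   s2   s2  s2 
(> = start, * = accepting)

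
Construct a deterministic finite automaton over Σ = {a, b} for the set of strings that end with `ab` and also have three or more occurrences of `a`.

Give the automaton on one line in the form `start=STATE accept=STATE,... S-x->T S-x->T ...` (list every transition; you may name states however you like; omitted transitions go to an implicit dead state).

start=q0 accept=q4 q0-a->q1 q0-b->q0 q1-a->q2 q1-b->q1 q2-a->q3 q2-b->q2 q3-a->q3 q3-b->q4 q4-a->q3 q4-b->q2

Handle the two conditions separately and then intersect. The first has 3 states tracking how much of the suffix `ab` has currently been matched; the second has 5 states tracking the count of `a`s, saturating at 4. A product state is a pair (one from each), accepting exactly when both do. After merging equivalent states the machine shrinks.
        a   b  
>  q0   q1  q0 
   q1   q2  q1 
   q2   q3  q2 
   q3   q3  q4 
 * q4   q3  q2 
(> = start, * = accepting)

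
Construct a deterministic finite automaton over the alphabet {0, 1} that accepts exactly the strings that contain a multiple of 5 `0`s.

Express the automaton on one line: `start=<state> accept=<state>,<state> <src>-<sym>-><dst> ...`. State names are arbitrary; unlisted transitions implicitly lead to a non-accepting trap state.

Keep the running count of `0`s modulo 5: each `0` advances along the cycle s0 → s1 → s2 → s3 → s4 → s0 while other symbols loop. Accept at s0.
5 states suffice.
        0   1  
>* s0   s1  s0 
   s1   s2  s1 
   s2   s3  s2 
   s3   s4  s3 
   s4   s0  s4 
(> = start, * = accepting)

start=s0 accept=s0 s0-0->s1 s0-1->s0 s1-0->s2 s1-1->s1 s2-0->s3 s2-1->s2 s3-0->s4 s3-1->s3 s4-0->s0 s4-1->s4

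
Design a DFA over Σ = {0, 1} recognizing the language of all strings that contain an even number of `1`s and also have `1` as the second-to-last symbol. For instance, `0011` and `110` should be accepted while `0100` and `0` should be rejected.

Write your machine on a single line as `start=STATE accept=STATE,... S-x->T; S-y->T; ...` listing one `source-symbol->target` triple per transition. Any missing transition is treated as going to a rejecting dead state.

Build one automaton per condition and run them in lockstep. The first has 2 states tracking the count of `1`s modulo 2; the second has 7 states tracking the last 2 symbols read. A product state is a pair (one from each), accepting exactly when both do. Equivalent product states are then merged.
        0   1  
>  S0   S0  S1 
   S1   S2  S3 
   S2   S2  S4 
 * S3   S5  S1 
   S4   S5  S1 
 * S5   S0  S1 
(> = start, * = accepting)

start=S0; accept=S3,S5; S0-0->S0; S0-1->S1; S1-0->S2; S1-1->S3; S2-0->S2; S2-1->S4; S3-0->S5; S3-1->S1; S4-0->S5; S4-1->S1; S5-0->S0; S5-1->S1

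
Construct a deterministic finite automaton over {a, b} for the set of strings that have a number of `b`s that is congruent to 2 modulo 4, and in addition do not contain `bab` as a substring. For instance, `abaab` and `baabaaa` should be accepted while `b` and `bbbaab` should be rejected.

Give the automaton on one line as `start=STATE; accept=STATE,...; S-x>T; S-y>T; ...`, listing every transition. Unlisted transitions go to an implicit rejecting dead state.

Handle the two conditions separately and then intersect. One (4 states) tracks the count of `b`s modulo 4; the other (4 states) tracks partial matches of the forbidden pattern `bab`. Each combined state is a pair, one component from each; accept when both components accept. After merging equivalent states the machine shrinks.
13 states suffice.
          a    b  
>  q0     q0   q1 
   q1     q2   q3 
   q2     q4   q5 
 * q3     q6   q7 
   q4     q4   q3 
   q5     q5   q5 
 * q6     q8   q5 
   q7     q9  q10 
 * q8     q8   q7 
   q9    q11   q5 
   q10   q12   q1 
   q11   q11  q10 
   q12    q0   q5 
(> = start, * = accepting)

start=q0; accept=q3,q6,q8; q0-a>q0; q0-b>q1; q1-a>q2; q1-b>q3; q2-a>q4; q2-b>q5; q3-a>q6; q3-b>q7; q4-a>q4; q4-b>q3; q5-a>q5; q5-b>q5; q6-a>q8; q6-b>q5; q7-a>q9; q7-b>q10; q8-a>q8; q8-b>q7; q9-a>q11; q9-b>q5; q10-a>q12; q10-b>q1; q11-a>q11; q11-b>q10; q12-a>q0; q12-b>q5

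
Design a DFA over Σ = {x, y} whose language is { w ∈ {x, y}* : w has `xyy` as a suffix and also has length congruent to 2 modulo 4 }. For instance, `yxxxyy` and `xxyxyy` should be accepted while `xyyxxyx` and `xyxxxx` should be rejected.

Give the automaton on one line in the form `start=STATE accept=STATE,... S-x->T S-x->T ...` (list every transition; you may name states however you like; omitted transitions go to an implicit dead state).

start=S0 accept=S6 S0-x->S1 S0-y->S1 S1-x->S2 S1-y->S2 S2-x->S3 S2-y->S3 S3-x->S4 S3-y->S0 S4-x->S1 S4-y->S5 S5-x->S2 S5-y->S6 S6-x->S3 S6-y->S3

Run two small machines in parallel and take their product. The first has 4 states tracking how much of the suffix `xyy` has currently been matched; the second has 4 states tracking the input length modulo 4. A product state is a pair (one from each), accepting exactly when both do. After merging equivalent states the machine shrinks.
        x   y  
>  S0   S1  S1 
   S1   S2  S2 
   S2   S3  S3 
   S3   S4  S0 
   S4   S1  S5 
   S5   S2  S6 
 * S6   S3  S3 
(> = start, * = accepting)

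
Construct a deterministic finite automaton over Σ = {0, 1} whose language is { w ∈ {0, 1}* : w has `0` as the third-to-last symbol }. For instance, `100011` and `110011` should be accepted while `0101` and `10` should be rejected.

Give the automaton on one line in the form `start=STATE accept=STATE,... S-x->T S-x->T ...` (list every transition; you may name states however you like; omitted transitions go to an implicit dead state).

Because acceptance depends on a position counted from the end, the machine has to buffer the most recent 3 symbols. Make each state the string of the last up-to-3 symbols read; on input `x` shift the window left and append `x`. Accept when the buffered window has length 3 and begins with `0`.
          0    1  
>  q0     q1   q2 
   q1     q3   q4 
   q2     q5   q6 
   q3     q7   q8 
   q4     q9  q10 
   q5    q11  q12 
   q6    q13  q14 
 * q7     q7   q8 
 * q8     q9  q10 
 * q9    q11  q12 
 * q10   q13  q14 
   q11    q7   q8 
   q12    q9  q10 
   q13   q11  q12 
   q14   q13  q14 
(> = start, * = accepting)

start=q0 accept=q7,q8,q9,q10 q0-0->q1 q0-1->q2 q1-0->q3 q1-1->q4 q2-0->q5 q2-1->q6 q3-0->q7 q3-1->q8 q4-0->q9 q4-1->q10 q5-0->q11 q5-1->q12 q6-0->q13 q6-1->q14 q7-0->q7 q7-1->q8 q8-0->q9 q8-1->q10 q9-0->q11 q9-1->q12 q10-0->q13 q10-1->q14 q11-0->q7 q11-1->q8 q12-0->q9 q12-1->q10 q13-0->q11 q13-1->q12 q14-0->q13 q14-1->q14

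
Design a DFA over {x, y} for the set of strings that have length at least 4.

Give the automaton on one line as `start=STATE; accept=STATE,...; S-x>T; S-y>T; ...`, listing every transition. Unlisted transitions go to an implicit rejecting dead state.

Count input length up to 5: every symbol moves from q0 toward q5, which means 'more than 4' and absorbs. Accept from {q4, q5}.
        x   y  
>  q0   q1  q1 
   q1   q2  q2 
   q2   q3  q3 
   q3   q4  q4 
 * q4   q5  q5 
 * q5   q5  q5 
(> = start, * = accepting)

start=q0; accept=q4,q5; q0-x>q1; q0-y>q1; q1-x>q2; q1-y>q2; q2-x>q3; q2-y>q3; q3-x>q4; q3-y>q4; q4-x>q5; q4-y>q5; q5-x>q5; q5-y>q5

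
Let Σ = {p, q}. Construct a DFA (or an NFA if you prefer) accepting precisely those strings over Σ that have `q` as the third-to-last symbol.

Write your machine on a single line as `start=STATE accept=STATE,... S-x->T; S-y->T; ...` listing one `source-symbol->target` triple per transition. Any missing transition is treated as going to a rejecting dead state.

start=S0; accept=S11,S12,S13,S14; S0-p->S1; S0-q->S2; S1-p->S3; S1-q->S4; S2-p->S5; S2-q->S6; S3-p->S7; S3-q->S8; S4-p->S9; S4-q->S10; S5-p->S11; S5-q->S12; S6-p->S13; S6-q->S14; S7-p->S7; S7-q->S8; S8-p->S9; S8-q->S10; S9-p->S11; S9-q->S12; S10-p->S13; S10-q->S14; S11-p->S7; S11-q->S8; S12-p->S9; S12-q->S10; S13-p->S11; S13-q->S12; S14-p->S13; S14-q->S14

Because acceptance depends on a position counted from the end, the machine has to buffer the most recent 3 symbols. Make each state the string of the last up-to-3 symbols read; on input `x` shift the window left and append `x`. Accept when the buffered window has length 3 and begins with `q`.
With 15 states:
          p    q  
>  S0     S1   S2 
   S1     S3   S4 
   S2     S5   S6 
   S3     S7   S8 
   S4     S9  S10 
   S5    S11  S12 
   S6    S13  S14 
   S7     S7   S8 
   S8     S9  S10 
   S9    S11  S12 
   S10   S13  S14 
 * S11    S7   S8 
 * S12    S9  S10 
 * S13   S11  S12 
 * S14   S13  S14 
(> = start, * = accepting)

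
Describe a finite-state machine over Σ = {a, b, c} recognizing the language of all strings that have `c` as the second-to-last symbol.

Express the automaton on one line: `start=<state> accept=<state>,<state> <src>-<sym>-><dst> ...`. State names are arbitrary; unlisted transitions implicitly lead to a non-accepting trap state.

start=s0 accept=s10,s11,s12 s0-a->s1 s0-b->s2 s0-c->s3 s1-a->s4 s1-b->s5 s1-c->s6 s2-a->s7 s2-b->s8 s2-c->s9 s3-a->s10 s3-b->s11 s3-c->s12 s4-a->s4 s4-b->s5 s4-c->s6 s5-a->s7 s5-b->s8 s5-c->s9 s6-a->s10 s6-b->s11 s6-c->s12 s7-a->s4 s7-b->s5 s7-c->s6 s8-a->s7 s8-b->s8 s8-c->s9 s9-a->s10 s9-b->s11 s9-c->s12 s10-a->s4 s10-b->s5 s10-c->s6 s11-a->s7 s11-b->s8 s11-c->s9 s12-a->s10 s12-b->s11 s12-c->s12

Because acceptance depends on a position counted from the end, the machine has to buffer the most recent 2 symbols. Make each state the string of the last up-to-2 symbols read; on input `x` shift the window left and append `x`. Accept when the buffered window has length 2 and begins with `c`.
With 13 states:
          a    b    c  
>  s0     s1   s2   s3 
   s1     s4   s5   s6 
   s2     s7   s8   s9 
   s3    s10  s11  s12 
   s4     s4   s5   s6 
   s5     s7   s8   s9 
   s6    s10  s11  s12 
   s7     s4   s5   s6 
   s8     s7   s8   s9 
   s9    s10  s11  s12 
 * s10    s4   s5   s6 
 * s11    s7   s8   s9 
 * s12   s10  s11  s12 
(> = start, * = accepting)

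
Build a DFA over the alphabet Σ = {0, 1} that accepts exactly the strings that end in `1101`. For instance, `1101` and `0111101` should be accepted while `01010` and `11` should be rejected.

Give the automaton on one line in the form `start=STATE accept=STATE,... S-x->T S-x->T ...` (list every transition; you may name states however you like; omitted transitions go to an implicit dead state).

start=q0 accept=q4 q0-0->q0 q0-1->q1 q1-0->q0 q1-1->q2 q2-0->q3 q2-1->q2 q3-0->q0 q3-1->q4 q4-0->q0 q4-1->q2

Remember how much of `1101` the current input suffix matches. State q0 means no match yet; q1 means the last symbol is `1`; q2 means the last 2 symbols are `11`; q3 means the last 3 symbols are `110`; q4 means the last 4 symbols are `1101`. Only q4 accepts. On a mismatch, fall back to the longest proper suffix that is still a prefix of `1101`.
A 5-state machine:
        0   1  
>  q0   q0  q1 
   q1   q0  q2 
   q2   q3  q2 
   q3   q0  q4 
 * q4   q0  q2 
(> = start, * = accepting)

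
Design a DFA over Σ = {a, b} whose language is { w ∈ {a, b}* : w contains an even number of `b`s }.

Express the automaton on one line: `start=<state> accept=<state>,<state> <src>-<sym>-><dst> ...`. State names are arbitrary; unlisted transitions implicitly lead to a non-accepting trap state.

The only thing that matters is how many `b`s have appeared, reduced mod 2. Use one state per residue: s0 for 0, …, s1 for 1. Reading `b` moves to the next residue; anything else stays put. s0 is accepting.
A 2-state machine:
        a   b  
>* s0   s0  s1 
   s1   s1  s0 
(> = start, * = accepting)

start=s0 accept=s0 s0-a->s0 s0-b->s1 s1-a->s1 s1-b->s0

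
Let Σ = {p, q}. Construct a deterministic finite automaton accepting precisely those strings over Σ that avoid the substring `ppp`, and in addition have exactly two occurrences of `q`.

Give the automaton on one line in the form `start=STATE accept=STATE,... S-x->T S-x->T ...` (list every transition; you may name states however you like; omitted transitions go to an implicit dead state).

Build one automaton per condition and run them in lockstep. One (4 states) tracks partial matches of the forbidden pattern `ppp`; the other (4 states) tracks the count of `q`s, saturating at 3. Each combined state is a pair, one component from each; accept when both components accept. Equivalent product states are then merged.
10 states suffice.
       p  q 
>  A   B  C 
   B   D  C 
   C   E  F 
   D   G  C 
   E   H  F 
 * F   I  G 
   G   G  G 
   H   G  F 
 * I   J  G 
 * J   G  G 
(> = start, * = accepting)

start=A accept=F,I,J A-p->B A-q->C B-p->D B-q->C C-p->E C-q->F D-p->G D-q->C E-p->H E-q->F F-p->I F-q->G G-p->G G-q->G H-p->G H-q->F I-p->J I-q->G J-p->G J-q->G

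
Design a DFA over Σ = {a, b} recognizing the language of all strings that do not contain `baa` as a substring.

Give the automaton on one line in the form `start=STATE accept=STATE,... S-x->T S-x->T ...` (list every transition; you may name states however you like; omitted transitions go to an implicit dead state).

start=q0 accept=q0,q1,q2 q0-a->q0 q0-b->q1 q1-a->q2 q1-b->q1 q2-a->q3 q2-b->q1 q3-a->q3 q3-b->q3

This is the complement of 'contains `baa`'. Use the same substring-matching states — q0 through q3 holding how much of `baa` has just been matched — but flip the accepting set: everything except the trap q3 accepts.
        a   b  
>* q0   q0  q1 
 * q1   q2  q1 
 * q2   q3  q1 
   q3   q3  q3 
(> = start, * = accepting)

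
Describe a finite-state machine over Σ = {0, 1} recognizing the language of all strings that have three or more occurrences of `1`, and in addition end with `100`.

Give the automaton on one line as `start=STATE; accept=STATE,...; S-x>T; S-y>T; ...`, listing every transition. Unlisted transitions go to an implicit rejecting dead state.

Run two small machines in parallel and take their product. One (5 states) tracks the count of `1`s, saturating at 4; the other (4 states) tracks how much of the suffix `100` has currently been matched. Each combined state is a pair, one component from each; accept when both components accept.
With 17 states:
          0    1  
>  q0     q0   q1 
   q1     q2   q3 
   q2     q4   q3 
   q3     q5   q6 
   q4     q7   q3 
   q5     q8   q6 
   q6     q9  q10 
   q7     q7   q3 
   q8    q11   q6 
   q9    q12  q10 
   q10   q13  q10 
   q11   q11   q6 
 * q12   q14  q10 
   q13   q15  q10 
   q14   q14  q10 
 * q15   q16  q10 
   q16   q16  q10 
(> = start, * = accepting)

start=q0; accept=q12,q15; q0-0>q0; q0-1>q1; q1-0>q2; q1-1>q3; q2-0>q4; q2-1>q3; q3-0>q5; q3-1>q6; q4-0>q7; q4-1>q3; q5-0>q8; q5-1>q6; q6-0>q9; q6-1>q10; q7-0>q7; q7-1>q3; q8-0>q11; q8-1>q6; q9-0>q12; q9-1>q10; q10-0>q13; q10-1>q10; q11-0>q11; q11-1>q6; q12-0>q14; q12-1>q10; q13-0>q15; q13-1>q10; q14-0>q14; q14-1>q10; q15-0>q16; q15-1>q10; q16-0>q16; q16-1>q10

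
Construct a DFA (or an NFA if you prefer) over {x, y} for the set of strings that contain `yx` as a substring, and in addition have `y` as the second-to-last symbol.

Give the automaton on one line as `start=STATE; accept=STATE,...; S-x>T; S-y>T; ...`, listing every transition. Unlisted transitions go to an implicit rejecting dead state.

start=s0; accept=s5,s9; s0-x>s1; s0-y>s2; s1-x>s3; s1-y>s4; s2-x>s5; s2-y>s6; s3-x>s3; s3-y>s4; s4-x>s5; s4-y>s6; s5-x>s7; s5-y>s8; s6-x>s5; s6-y>s6; s7-x>s7; s7-y>s8; s8-x>s5; s8-y>s9; s9-x>s5; s9-y>s9

Build one automaton per condition and run them in lockstep. One (3 states) tracks whether and how much of `yx` has been seen; the other (7 states) tracks the last 2 symbols read. Each combined state is a pair, one component from each; accept when both components accept.
A 10-state machine:
        x   y  
>  s0   s1  s2 
   s1   s3  s4 
   s2   s5  s6 
   s3   s3  s4 
   s4   s5  s6 
 * s5   s7  s8 
   s6   s5  s6 
   s7   s7  s8 
   s8   s5  s9 
 * s9   s5  s9 
(> = start, * = accepting)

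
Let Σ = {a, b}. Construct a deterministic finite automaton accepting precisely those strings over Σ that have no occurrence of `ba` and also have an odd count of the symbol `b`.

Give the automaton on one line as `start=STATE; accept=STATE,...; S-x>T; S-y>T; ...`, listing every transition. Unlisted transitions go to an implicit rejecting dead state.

Run two small machines in parallel and take their product. One (3 states) tracks partial matches of the forbidden pattern `ba`; the other (2 states) tracks the count of `b`s modulo 2. Each combined state is a pair, one component from each; accept when both components accept.
        a   b  
>  s0   s0  s1 
 * s1   s2  s3 
   s2   s2  s4 
   s3   s4  s1 
   s4   s4  s2 
(> = start, * = accepting)

start=s0; accept=s1; s0-a>s0; s0-b>s1; s1-a>s2; s1-b>s3; s2-a>s2; s2-b>s4; s3-a>s4; s3-b>s1; s4-a>s4; s4-b>s2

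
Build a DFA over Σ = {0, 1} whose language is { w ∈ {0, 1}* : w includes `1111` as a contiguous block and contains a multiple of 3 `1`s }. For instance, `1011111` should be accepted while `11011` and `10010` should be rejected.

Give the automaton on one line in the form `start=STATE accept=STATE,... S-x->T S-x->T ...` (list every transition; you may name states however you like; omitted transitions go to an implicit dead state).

Run two small machines in parallel and take their product. The first has 5 states tracking whether and how much of `1111` has been seen; the second has 3 states tracking the count of `1`s modulo 3. A product state is a pair (one from each), accepting exactly when both do.
          0    1  
>  q0     q0   q1 
   q1     q2   q3 
   q2     q2   q4 
   q3     q5   q6 
   q4     q5   q7 
   q5     q5   q8 
   q6     q0   q9 
   q7     q0  q10 
   q8     q0  q11 
   q9     q9  q12 
   q10    q2  q12 
   q11    q2  q13 
   q12   q12  q14 
   q13    q5  q14 
 * q14   q14   q9 
(> = start, * = accepting)

start=q0 accept=q14 q0-0->q0 q0-1->q1 q1-0->q2 q1-1->q3 q2-0->q2 q2-1->q4 q3-0->q5 q3-1->q6 q4-0->q5 q4-1->q7 q5-0->q5 q5-1->q8 q6-0->q0 q6-1->q9 q7-0->q0 q7-1->q10 q8-0->q0 q8-1->q11 q9-0->q9 q9-1->q12 q10-0->q2 q10-1->q12 q11-0->q2 q11-1->q13 q12-0->q12 q12-1->q14 q13-0->q5 q13-1->q14 q14-0->q14 q14-1->q9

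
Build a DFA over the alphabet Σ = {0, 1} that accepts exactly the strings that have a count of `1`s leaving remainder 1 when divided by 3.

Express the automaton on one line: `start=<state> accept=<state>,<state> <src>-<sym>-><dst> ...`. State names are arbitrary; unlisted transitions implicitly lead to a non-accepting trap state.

Keep the running count of `1`s modulo 3: each `1` advances along the cycle s0 → s1 → s2 → s0 while other symbols loop. Accept at s1.
A 3-state machine:
        0   1  
>  s0   s0  s1 
 * s1   s1  s2 
   s2   s2  s0 
(> = start, * = accepting)

start=s0 accept=s1 s0-0->s0 s0-1->s1 s1-0->s1 s1-1->s2 s2-0->s2 s2-1->s0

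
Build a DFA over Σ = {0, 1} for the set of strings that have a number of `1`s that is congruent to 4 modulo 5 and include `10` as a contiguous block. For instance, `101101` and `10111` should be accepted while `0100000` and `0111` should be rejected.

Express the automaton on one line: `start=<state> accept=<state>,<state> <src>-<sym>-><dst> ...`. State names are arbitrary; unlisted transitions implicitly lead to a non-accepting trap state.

start=s0 accept=s8 s0-0->s0 s0-1->s1 s1-0->s2 s1-1->s3 s2-0->s2 s2-1->s4 s3-0->s4 s3-1->s5 s4-0->s4 s4-1->s6 s5-0->s6 s5-1->s7 s6-0->s6 s6-1->s8 s7-0->s8 s7-1->s9 s8-0->s8 s8-1->s10 s9-0->s10 s9-1->s1 s10-0->s10 s10-1->s2

Build one automaton per condition and run them in lockstep. The first has 5 states tracking the count of `1`s modulo 5; the second has 3 states tracking whether and how much of `10` has been seen. A product state is a pair (one from each), accepting exactly when both do.
With 11 states:
          0    1  
>  s0     s0   s1 
   s1     s2   s3 
   s2     s2   s4 
   s3     s4   s5 
   s4     s4   s6 
   s5     s6   s7 
   s6     s6   s8 
   s7     s8   s9 
 * s8     s8  s10 
   s9    s10   s1 
   s10   s10   s2 
(> = start, * = accepting)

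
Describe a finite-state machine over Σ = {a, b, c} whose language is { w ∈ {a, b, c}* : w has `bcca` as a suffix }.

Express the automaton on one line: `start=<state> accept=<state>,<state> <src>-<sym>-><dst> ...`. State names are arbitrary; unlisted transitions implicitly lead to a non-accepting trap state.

start=q0 accept=q4 q0-a->q0 q0-b->q1 q0-c->q0 q1-a->q0 q1-b->q1 q1-c->q2 q2-a->q0 q2-b->q1 q2-c->q3 q3-a->q4 q3-b->q1 q3-c->q0 q4-a->q0 q4-b->q1 q4-c->q0

Remember how much of `bcca` the current input suffix matches. State q0 means no match yet; q1 means the last symbol is `b`; q2 means the last 2 symbols are `bc`; q3 means the last 3 symbols are `bcc`; q4 means the last 4 symbols are `bcca`. Only q4 accepts. On a mismatch, fall back to the longest proper suffix that is still a prefix of `bcca`.
A 5-state machine:
        a   b   c  
>  q0   q0  q1  q0 
   q1   q0  q1  q2 
   q2   q0  q1  q3 
   q3   q4  q1  q0 
 * q4   q0  q1  q0 
(> = start, * = accepting)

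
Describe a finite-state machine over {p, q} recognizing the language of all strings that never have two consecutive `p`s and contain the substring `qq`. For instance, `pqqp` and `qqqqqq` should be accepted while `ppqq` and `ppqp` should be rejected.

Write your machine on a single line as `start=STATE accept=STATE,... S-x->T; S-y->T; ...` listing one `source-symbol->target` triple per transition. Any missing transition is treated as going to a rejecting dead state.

start=A; accept=E,G; A-p->B; A-q->C; B-p->D; B-q->C; C-p->B; C-q->E; D-p->D; D-q->F; E-p->G; E-q->E; F-p->D; F-q->H; G-p->H; G-q->E; H-p->H; H-q->H

Build one automaton per condition and run them in lockstep. The first has 3 states tracking partial matches of the forbidden pattern `pp`; the second has 3 states tracking whether and how much of `qq` has been seen. A product state is a pair (one from each), accepting exactly when both do.
       p  q 
>  A   B  C 
   B   D  C 
   C   B  E 
   D   D  F 
 * E   G  E 
   F   D  H 
 * G   H  E 
   H   H  H 
(> = start, * = accepting)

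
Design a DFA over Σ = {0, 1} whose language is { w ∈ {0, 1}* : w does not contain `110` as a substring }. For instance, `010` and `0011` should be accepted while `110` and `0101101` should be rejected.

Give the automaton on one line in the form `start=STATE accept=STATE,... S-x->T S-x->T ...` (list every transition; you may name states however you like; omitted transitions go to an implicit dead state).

start=q0 accept=q0,q1,q2 q0-0->q0 q0-1->q1 q1-0->q0 q1-1->q2 q2-0->q3 q2-1->q2 q3-0->q3 q3-1->q3

Track partial matches of the forbidden pattern `110`. State q3 is a dead state reached once `110` has occurred; every other state accepts. q0 means no part of `110` is currently matched.
With 4 states:
        0   1  
>* q0   q0  q1 
 * q1   q0  q2 
 * q2   q3  q2 
   q3   q3  q3 
(> = start, * = accepting)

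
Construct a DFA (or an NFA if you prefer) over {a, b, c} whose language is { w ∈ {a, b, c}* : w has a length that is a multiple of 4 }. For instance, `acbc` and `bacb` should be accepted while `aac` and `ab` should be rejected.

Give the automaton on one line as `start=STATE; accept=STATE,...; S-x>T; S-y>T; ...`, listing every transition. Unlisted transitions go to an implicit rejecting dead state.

Only the length mod 4 matters, so use a 4-cycle: from any state, every input symbol moves to the next state, wrapping q3 back to q0. Mark q0 accepting.
4 states suffice.
        a   b   c  
>* q0   q1  q1  q1 
   q1   q2  q2  q2 
   q2   q3  q3  q3 
   q3   q0  q0  q0 
(> = start, * = accepting)

start=q0; accept=q0; q0-a>q1; q0-b>q1; q0-c>q1; q1-a>q2; q1-b>q2; q1-c>q2; q2-a>q3; q2-b>q3; q2-c>q3; q3-a>q0; q3-b>q0; q3-c>q0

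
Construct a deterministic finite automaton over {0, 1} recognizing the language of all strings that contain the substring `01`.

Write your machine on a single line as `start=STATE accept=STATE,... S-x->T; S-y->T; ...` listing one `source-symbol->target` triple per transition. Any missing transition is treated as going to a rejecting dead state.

States A..B record the length of the longest prefix of `01` that matches the current input suffix. Reaching C means `01` has been seen, and we stay there forever. Accept from C.
A 3-state machine:
       0  1 
>  A   B  A 
   B   B  C 
 * C   C  C 
(> = start, * = accepting)

start=A; accept=C; A-0->B; A-1->A; B-0->B; B-1->C; C-0->C; C-1->C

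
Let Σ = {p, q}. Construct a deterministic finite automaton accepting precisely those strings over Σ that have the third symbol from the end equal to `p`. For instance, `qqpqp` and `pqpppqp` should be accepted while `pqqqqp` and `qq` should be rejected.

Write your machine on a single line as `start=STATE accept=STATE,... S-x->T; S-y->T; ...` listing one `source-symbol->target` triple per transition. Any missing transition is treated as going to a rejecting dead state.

start=A; accept=H,I,J,K; A-p->B; A-q->C; B-p->D; B-q->E; C-p->F; C-q->G; D-p->H; D-q->I; E-p->J; E-q->K; F-p->L; F-q->M; G-p->N; G-q->O; H-p->H; H-q->I; I-p->J; I-q->K; J-p->L; J-q->M; K-p->N; K-q->O; L-p->H; L-q->I; M-p->J; M-q->K; N-p->L; N-q->M; O-p->N; O-q->O

Because acceptance depends on a position counted from the end, the machine has to buffer the most recent 3 symbols. Make each state the string of the last up-to-3 symbols read; on input `x` shift the window left and append `x`. Accept when the buffered window has length 3 and begins with `p`.
15 states suffice.
       p  q 
>  A   B  C 
   B   D  E 
   C   F  G 
   D   H  I 
   E   J  K 
   F   L  M 
   G   N  O 
 * H   H  I 
 * I   J  K 
 * J   L  M 
 * K   N  O 
   L   H  I 
   M   J  K 
   N   L  M 
   O   N  O 
(> = start, * = accepting)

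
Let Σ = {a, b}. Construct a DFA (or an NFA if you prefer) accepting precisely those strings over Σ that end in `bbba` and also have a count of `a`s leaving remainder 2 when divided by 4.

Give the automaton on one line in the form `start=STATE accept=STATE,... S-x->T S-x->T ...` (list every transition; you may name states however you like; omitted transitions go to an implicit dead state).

Handle the two conditions separately and then intersect. One (5 states) tracks how much of the suffix `bbba` has currently been matched; the other (4 states) tracks the count of `a`s modulo 4. Each combined state is a pair, one component from each; accept when both components accept.
A 20-state machine:
          a    b  
>  q0     q1   q2 
   q1     q3   q4 
   q2     q1   q5 
   q3     q6   q7 
   q4     q3   q8 
   q5     q1   q9 
   q6     q0  q10 
   q7     q6  q11 
   q8     q3  q12 
   q9    q13   q9 
   q10    q0  q14 
   q11    q6  q15 
   q12   q16  q12 
   q13    q3   q4 
   q14    q0  q17 
   q15   q18  q15 
 * q16    q6   q7 
   q17   q19  q17 
   q18    q0  q10 
   q19    q1   q2 
(> = start, * = accepting)

start=q0 accept=q16 q0-a->q1 q0-b->q2 q1-a->q3 q1-b->q4 q2-a->q1 q2-b->q5 q3-a->q6 q3-b->q7 q4-a->q3 q4-b->q8 q5-a->q1 q5-b->q9 q6-a->q0 q6-b->q10 q7-a->q6 q7-b->q11 q8-a->q3 q8-b->q12 q9-a->q13 q9-b->q9 q10-a->q0 q10-b->q14 q11-a->q6 q11-b->q15 q12-a->q16 q12-b->q12 q13-a->q3 q13-b->q4 q14-a->q0 q14-b->q17 q15-a->q18 q15-b->q15 q16-a->q6 q16-b->q7 q17-a->q19 q17-b->q17 q18-a->q0 q18-b->q10 q19-a->q1 q19-b->q2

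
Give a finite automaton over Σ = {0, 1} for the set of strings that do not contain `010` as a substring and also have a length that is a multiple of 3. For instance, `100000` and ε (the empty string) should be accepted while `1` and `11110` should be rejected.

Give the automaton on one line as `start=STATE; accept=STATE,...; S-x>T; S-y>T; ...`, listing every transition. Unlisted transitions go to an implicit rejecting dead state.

Run two small machines in parallel and take their product. The first has 4 states tracking partial matches of the forbidden pattern `010`; the second has 3 states tracking the input length modulo 3. A product state is a pair (one from each), accepting exactly when both do. Equivalent product states are then merged.
A 10-state machine:
        0   1  
>* s0   s1  s2 
   s1   s3  s4 
   s2   s3  s5 
   s3   s6  s7 
   s4   s8  s0 
   s5   s6  s0 
 * s6   s1  s9 
 * s7   s8  s2 
   s8   s8  s8 
   s9   s8  s5 
(> = start, * = accepting)

start=s0; accept=s0,s6,s7; s0-0>s1; s0-1>s2; s1-0>s3; s1-1>s4; s2-0>s3; s2-1>s5; s3-0>s6; s3-1>s7; s4-0>s8; s4-1>s0; s5-0>s6; s5-1>s0; s6-0>s1; s6-1>s9; s7-0>s8; s7-1>s2; s8-0>s8; s8-1>s8; s9-0>s8; s9-1>s5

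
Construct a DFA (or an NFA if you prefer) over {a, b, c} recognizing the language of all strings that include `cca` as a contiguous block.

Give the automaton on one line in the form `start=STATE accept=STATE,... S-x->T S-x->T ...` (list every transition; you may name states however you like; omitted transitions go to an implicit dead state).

States q0..q2 record the length of the longest prefix of `cca` that matches the current input suffix. Reaching q3 means `cca` has been seen, and we stay there forever. Accept from q3.
With 4 states:
        a   b   c  
>  q0   q0  q0  q1 
   q1   q0  q0  q2 
   q2   q3  q0  q2 
 * q3   q3  q3  q3 
(> = start, * = accepting)

start=q0 accept=q3 q0-a->q0 q0-b->q0 q0-c->q1 q1-a->q0 q1-b->q0 q1-c->q2 q2-a->q3 q2-b->q0 q2-c->q2 q3-a->q3 q3-b->q3 q3-c->q3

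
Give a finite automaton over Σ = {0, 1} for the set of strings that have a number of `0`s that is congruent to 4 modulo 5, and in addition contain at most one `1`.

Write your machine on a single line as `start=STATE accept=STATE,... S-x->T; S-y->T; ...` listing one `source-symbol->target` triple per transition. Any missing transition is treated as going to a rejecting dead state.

start=q0; accept=q8,q10; q0-0->q1; q0-1->q2; q1-0->q3; q1-1->q4; q2-0->q4; q2-1->q5; q3-0->q6; q3-1->q7; q4-0->q7; q4-1->q5; q5-0->q5; q5-1->q5; q6-0->q8; q6-1->q9; q7-0->q9; q7-1->q5; q8-0->q0; q8-1->q10; q9-0->q10; q9-1->q5; q10-0->q2; q10-1->q5

Build one automaton per condition and run them in lockstep. The first has 5 states tracking the count of `0`s modulo 5; the second has 3 states tracking the count of `1`s, saturating at 2. A product state is a pair (one from each), accepting exactly when both do. After merging equivalent states the machine shrinks.
11 states suffice.
          0    1  
>  q0     q1   q2 
   q1     q3   q4 
   q2     q4   q5 
   q3     q6   q7 
   q4     q7   q5 
   q5     q5   q5 
   q6     q8   q9 
   q7     q9   q5 
 * q8     q0  q10 
   q9    q10   q5 
 * q10    q2   q5 
(> = start, * = accepting)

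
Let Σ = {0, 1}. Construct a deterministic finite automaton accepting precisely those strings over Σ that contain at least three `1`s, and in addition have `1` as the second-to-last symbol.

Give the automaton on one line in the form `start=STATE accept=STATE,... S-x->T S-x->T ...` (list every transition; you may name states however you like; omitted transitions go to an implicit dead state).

Handle the two conditions separately and then intersect. One (5 states) tracks the count of `1`s, saturating at 4; the other (7 states) tracks the last 2 symbols read. Each combined state is a pair, one component from each; accept when both components accept.
          0    1  
>  q0     q1   q2 
   q1     q3   q4 
   q2     q5   q6 
   q3     q3   q4 
   q4     q5   q6 
   q5     q7   q8 
   q6     q9  q10 
   q7     q7   q8 
   q8     q9  q10 
   q9    q11  q12 
 * q10   q13  q14 
   q11   q11  q12 
   q12   q13  q14 
 * q13   q15  q16 
 * q14   q17  q14 
   q15   q15  q16 
   q16   q17  q14 
 * q17   q18  q16 
   q18   q18  q16 
(> = start, * = accepting)

start=q0 accept=q10,q13,q14,q17 q0-0->q1 q0-1->q2 q1-0->q3 q1-1->q4 q2-0->q5 q2-1->q6 q3-0->q3 q3-1->q4 q4-0->q5 q4-1->q6 q5-0->q7 q5-1->q8 q6-0->q9 q6-1->q10 q7-0->q7 q7-1->q8 q8-0->q9 q8-1->q10 q9-0->q11 q9-1->q12 q10-0->q13 q10-1->q14 q11-0->q11 q11-1->q12 q12-0->q13 q12-1->q14 q13-0->q15 q13-1->q16 q14-0->q17 q14-1->q14 q15-0->q15 q15-1->q16 q16-0->q17 q16-1->q14 q17-0->q18 q17-1->q16 q18-0->q18 q18-1->q16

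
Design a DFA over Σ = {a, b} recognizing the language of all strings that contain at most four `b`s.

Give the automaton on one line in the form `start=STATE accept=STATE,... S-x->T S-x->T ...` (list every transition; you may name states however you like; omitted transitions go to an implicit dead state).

Count `b`s, saturating at 5: states S0 through S4 mean 0 through 4 `b`s seen; S5 means more than 4. Each `b` increments (capped at S5); other symbols loop. Accept from {S0, S1, S2, S3, S4}.
With 6 states:
        a   b  
>* S0   S0  S1 
 * S1   S1  S2 
 * S2   S2  S3 
 * S3   S3  S4 
 * S4   S4  S5 
   S5   S5  S5 
(> = start, * = accepting)

start=S0 accept=S0,S1,S2,S3,S4 S0-a->S0 S0-b->S1 S1-a->S1 S1-b->S2 S2-a->S2 S2-b->S3 S3-a->S3 S3-b->S4 S4-a->S4 S4-b->S5 S5-a->S5 S5-b->S5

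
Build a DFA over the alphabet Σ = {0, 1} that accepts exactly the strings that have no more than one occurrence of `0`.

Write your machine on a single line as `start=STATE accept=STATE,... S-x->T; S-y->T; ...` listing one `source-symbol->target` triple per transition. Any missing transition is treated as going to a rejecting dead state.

start=s0; accept=s0,s1; s0-0->s1; s0-1->s0; s1-0->s2; s1-1->s1; s2-0->s2; s2-1->s2

Count `0`s, saturating at 2: state s0 means no `0` yet, s1 means one `0` seen, s2 means more than one. Each `0` increments (capped at s2); other symbols loop. Accept from {s0, s1}.
With 3 states:
        0   1  
>* s0   s1  s0 
 * s1   s2  s1 
   s2   s2  s2 
(> = start, * = accepting)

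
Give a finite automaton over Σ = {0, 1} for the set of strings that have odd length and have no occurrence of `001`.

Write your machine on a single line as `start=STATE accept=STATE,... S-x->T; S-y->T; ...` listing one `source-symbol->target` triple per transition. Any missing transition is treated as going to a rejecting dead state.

Handle the two conditions separately and then intersect. One (2 states) tracks the input length modulo 2; the other (4 states) tracks partial matches of the forbidden pattern `001`. Each combined state is a pair, one component from each; accept when both components accept. After merging equivalent states the machine shrinks.
A 7-state machine:
        0   1  
>  q0   q1  q2 
 * q1   q3  q0 
 * q2   q4  q0 
   q3   q5  q6 
   q4   q5  q2 
 * q5   q3  q6 
   q6   q6  q6 
(> = start, * = accepting)

start=q0; accept=q1,q2,q5; q0-0->q1; q0-1->q2; q1-0->q3; q1-1->q0; q2-0->q4; q2-1->q0; q3-0->q5; q3-1->q6; q4-0->q5; q4-1->q2; q5-0->q3; q5-1->q6; q6-0->q6; q6-1->q6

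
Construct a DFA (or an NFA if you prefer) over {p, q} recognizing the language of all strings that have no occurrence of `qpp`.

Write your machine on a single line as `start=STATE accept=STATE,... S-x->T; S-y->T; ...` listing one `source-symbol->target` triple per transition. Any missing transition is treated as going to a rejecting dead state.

This is the complement of 'contains `qpp`'. Use the same substring-matching states — A through D holding how much of `qpp` has just been matched — but flip the accepting set: everything except the trap D accepts.
With 4 states:
       p  q 
>* A   A  B 
 * B   C  B 
 * C   D  B 
   D   D  D 
(> = start, * = accepting)

start=A; accept=A,B,C; A-p->A; A-q->B; B-p->C; B-q->B; C-p->D; C-q->B; D-p->D; D-q->D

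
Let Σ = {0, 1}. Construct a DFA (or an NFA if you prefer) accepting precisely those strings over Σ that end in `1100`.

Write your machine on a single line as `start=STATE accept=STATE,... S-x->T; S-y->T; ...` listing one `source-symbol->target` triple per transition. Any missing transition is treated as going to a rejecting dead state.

Remember how much of `1100` the current input suffix matches. State S0 means no match yet; S1 means the last symbol is `1`; S2 means the last 2 symbols are `11`; S3 means the last 3 symbols are `110`; S4 means the last 4 symbols are `1100`. Only S4 accepts. On a mismatch, fall back to the longest proper suffix that is still a prefix of `1100`.
5 states suffice.
        0   1  
>  S0   S0  S1 
   S1   S0  S2 
   S2   S3  S2 
   S3   S4  S1 
 * S4   S0  S1 
(> = start, * = accepting)

start=S0; accept=S4; S0-0->S0; S0-1->S1; S1-0->S0; S1-1->S2; S2-0->S3; S2-1->S2; S3-0->S4; S3-1->S1; S4-0->S0; S4-1->S1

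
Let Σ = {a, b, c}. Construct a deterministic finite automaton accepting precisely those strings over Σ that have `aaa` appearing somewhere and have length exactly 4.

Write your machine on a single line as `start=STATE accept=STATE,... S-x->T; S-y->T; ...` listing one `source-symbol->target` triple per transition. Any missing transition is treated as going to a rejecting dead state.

start=S0; accept=S8; S0-a->S1; S0-b->S2; S0-c->S2; S1-a->S3; S1-b->S4; S1-c->S4; S2-a->S5; S2-b->S4; S2-c->S4; S3-a->S6; S3-b->S4; S3-c->S4; S4-a->S4; S4-b->S4; S4-c->S4; S5-a->S7; S5-b->S4; S5-c->S4; S6-a->S8; S6-b->S8; S6-c->S8; S7-a->S8; S7-b->S4; S7-c->S4; S8-a->S4; S8-b->S4; S8-c->S4

Build one automaton per condition and run them in lockstep. One (4 states) tracks whether and how much of `aaa` has been seen; the other (6 states) tracks the input length, saturating at 5. Each combined state is a pair, one component from each; accept when both components accept. After merging equivalent states the machine shrinks.
        a   b   c  
>  S0   S1  S2  S2 
   S1   S3  S4  S4 
   S2   S5  S4  S4 
   S3   S6  S4  S4 
   S4   S4  S4  S4 
   S5   S7  S4  S4 
   S6   S8  S8  S8 
   S7   S8  S4  S4 
 * S8   S4  S4  S4 
(> = start, * = accepting)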